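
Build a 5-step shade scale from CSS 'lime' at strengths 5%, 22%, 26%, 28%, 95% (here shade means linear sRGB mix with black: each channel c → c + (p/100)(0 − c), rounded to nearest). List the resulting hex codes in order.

CSS lime is rgb(0, 255, 0).
5%: (0→0, 255 − 12.75 = 242.25→242, 0→0) → #00F200
22%: (0→0, 255 − 56.1 = 198.9→199, 0→0) → #00C700
26%: (0→0, 255 − 66.3 = 188.7→189, 0→0) → #00BD00
28%: (0→0, 255 − 71.4 = 183.6→184, 0→0) → #00B800
95%: (0→0, 255 − 242.25 = 12.75→13, 0→0) → #000D00

#00F200, #00C700, #00BD00, #00B800, #000D00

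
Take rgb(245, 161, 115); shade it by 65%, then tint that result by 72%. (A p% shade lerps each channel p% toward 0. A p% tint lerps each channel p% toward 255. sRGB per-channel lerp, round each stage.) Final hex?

#d0c7c3

Lerp each channel 65% toward 0:
  R: 245 − 159.25 = 85.75 → 86
  G: 161 + 0.65×(0−161) = 161 − 104.65 = 56.35 → 56
  B: 115 − 74.75 = 40.25 → 40
After the shade: rgb(86, 56, 40) = #563828.
Lerp each channel 72% toward 255:
  R: 86 + 0.72×(255−86) = 86 + 121.68 = 207.68 → 208
  G: 56 + 0.72×(255−56) = 56 + 143.28 = 199.28 → 199
  B: 40 + 0.72×(255−40) = 40 + 154.8 = 194.8 → 195
rgb(208, 199, 195) = #d0c7c3.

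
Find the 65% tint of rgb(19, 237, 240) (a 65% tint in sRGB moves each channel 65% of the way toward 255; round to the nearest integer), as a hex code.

#ACF9FA

Lerp each channel 65% toward 255:
  R: 19 + 0.65×(255−19) = 19 + 153.4 = 172.4 → 172
  G: 237 + 0.65×(255−237) = 237 + 11.7 = 248.7 → 249
  B: 240 + 0.65×(255−240) = 240 + 9.75 = 249.75 → 250
rgb(172, 249, 250) = #ACF9FA.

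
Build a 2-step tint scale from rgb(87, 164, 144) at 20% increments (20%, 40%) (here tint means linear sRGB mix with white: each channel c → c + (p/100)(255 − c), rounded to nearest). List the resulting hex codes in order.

20%: (87 + 33.6 = 120.6→121, 164 + 18.2 = 182.2→182, 144 + 22.2 = 166.2→166) → #79B6A6
40%: (87 + 67.2 = 154.2→154, 164 + 36.4 = 200.4→200, 144 + 44.4 = 188.4→188) → #9AC8BC

#79B6A6, #9AC8BC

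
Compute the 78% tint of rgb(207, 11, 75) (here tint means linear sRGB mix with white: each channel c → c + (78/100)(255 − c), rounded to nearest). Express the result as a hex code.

#f4c9d7

A 78% tint moves each channel 78% toward 255:
  R: 207 + 37.44 = 244.44 → 244
  G: 11 + 190.32 = 201.32 → 201
  B: 75 + 140.4 = 215.4 → 215
rgb(244, 201, 215) = #f4c9d7.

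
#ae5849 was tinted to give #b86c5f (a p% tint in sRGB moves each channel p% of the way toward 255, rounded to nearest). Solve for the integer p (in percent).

12%

#ae5849 is rgb(174, 88, 73); #b86c5f is rgb(184, 108, 95).
On the B channel (widest range): 95 ≈ 73 + (p/100)(255 − 73), so p ≈ 100×(95 − 73)/(255 − 73) = 2200/182 = 12.09.
p = 12 reproduces all three channels after rounding.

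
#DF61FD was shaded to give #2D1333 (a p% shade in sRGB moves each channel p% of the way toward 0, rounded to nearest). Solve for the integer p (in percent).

80%

#DF61FD is rgb(223, 97, 253); #2D1333 is rgb(45, 19, 51).
On the B channel (widest range): 51 ≈ 253 + (p/100)(0 − 253), so p ≈ 100×(51 − 253)/(0 − 253) = -20200/-253 = 79.84.
p = 80 reproduces all three channels after rounding.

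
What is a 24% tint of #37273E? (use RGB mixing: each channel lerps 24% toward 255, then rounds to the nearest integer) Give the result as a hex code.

#675B6C

#37273E is rgb(55, 39, 62).
A 24% tint moves each channel 24% toward 255:
  R: 55 + 48 = 103 → 103
  G: 39 + 0.24×(255−39) = 39 + 51.84 = 90.84 → 91
  B: 62 + 0.24×(255−62) = 62 + 46.32 = 108.32 → 108
rgb(103, 91, 108) = #675B6C.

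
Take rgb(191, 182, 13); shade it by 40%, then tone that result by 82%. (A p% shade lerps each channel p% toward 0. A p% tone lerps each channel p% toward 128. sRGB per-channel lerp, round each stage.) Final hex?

#7E7D6A

A 40% shade moves each channel 40% toward 0:
  R: 191 + 0.4×(0−191) = 191 − 76.4 = 114.6 → 115
  G: 182 − 72.8 = 109.2 → 109
  B: 13 + 0.4×(0−13) = 13 − 5.2 = 7.8 → 8
After the shade: rgb(115, 109, 8) = #736D08.
Per channel, c → c + 0.82(128 − c):
  R: 115 + 0.82×(128−115) = 115 + 10.66 = 125.66 → 126
  G: 109 + 0.82×(128−109) = 109 + 15.58 = 124.58 → 125
  B: 8 + 0.82×(128−8) = 8 + 98.4 = 106.4 → 106
rgb(126, 125, 106) = #7E7D6A.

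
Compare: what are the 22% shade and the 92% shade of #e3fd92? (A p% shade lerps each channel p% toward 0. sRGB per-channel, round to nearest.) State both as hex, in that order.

#b1c572, #12140c

#e3fd92 is rgb(227, 253, 146).
22% shade:
  R: 227 + 0.22×(0−227) = 227 − 49.94 = 177.06 → 177
  G: 253 + 0.22×(0−253) = 253 − 55.66 = 197.34 → 197
  B: 146 + 0.22×(0−146) = 146 − 32.12 = 113.88 → 114
  → #b1c572
92% shade:
  R: 227 − 208.84 = 18.16 → 18
  G: 253 − 232.76 = 20.24 → 20
  B: 146 + 0.92×(0−146) = 146 − 134.32 = 11.68 → 12
  → #12140c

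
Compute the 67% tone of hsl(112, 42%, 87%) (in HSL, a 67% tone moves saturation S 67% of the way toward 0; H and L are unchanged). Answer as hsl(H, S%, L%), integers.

S moves 67% from 42 toward 0: 42 − 28.14 = 13.86 → 14.
H and L are unchanged.

hsl(112, 14%, 87%)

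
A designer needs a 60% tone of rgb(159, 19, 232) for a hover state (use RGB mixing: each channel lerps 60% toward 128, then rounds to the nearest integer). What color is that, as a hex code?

#8C54AA

A 60% tone moves each channel 60% toward 128:
  R: 159 + 0.6×(128−159) = 159 − 18.6 = 140.4 → 140
  G: 19 + 65.4 = 84.4 → 84
  B: 232 − 62.4 = 169.6 → 170
rgb(140, 84, 170) = #8C54AA.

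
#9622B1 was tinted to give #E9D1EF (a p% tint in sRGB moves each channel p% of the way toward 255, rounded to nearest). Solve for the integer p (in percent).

#9622B1 is rgb(150, 34, 177); #E9D1EF is rgb(233, 209, 239).
On the G channel (widest range): 209 ≈ 34 + (p/100)(255 − 34), so p ≈ 100×(209 − 34)/(255 − 34) = 17500/221 = 79.19.
p = 79 reproduces all three channels after rounding.

79%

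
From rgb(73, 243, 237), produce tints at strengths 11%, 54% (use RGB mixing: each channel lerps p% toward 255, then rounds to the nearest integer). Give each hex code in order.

#5DF4EF, #ABF9F7

11%: (73 + 20.02 = 93.02→93, 243 + 1.32 = 244.32→244, 237 + 1.98 = 238.98→239) → #5DF4EF
54%: (73 + 98.28 = 171.28→171, 243 + 6.48 = 249.48→249, 237 + 9.72 = 246.72→247) → #ABF9F7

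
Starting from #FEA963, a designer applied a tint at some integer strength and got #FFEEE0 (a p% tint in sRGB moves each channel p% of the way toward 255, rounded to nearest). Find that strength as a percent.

#FEA963 is rgb(254, 169, 99); #FFEEE0 is rgb(255, 238, 224).
On the B channel (widest range): 224 ≈ 99 + (p/100)(255 − 99), so p ≈ 100×(224 − 99)/(255 − 99) = 12500/156 = 80.13.
p = 80 reproduces all three channels after rounding.

80%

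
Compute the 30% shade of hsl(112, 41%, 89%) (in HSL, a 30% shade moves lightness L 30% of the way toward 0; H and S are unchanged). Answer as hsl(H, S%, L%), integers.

L moves 30% from 89 toward 0: 89 − 26.7 = 62.3 → 62.
H and S are unchanged.

hsl(112, 41%, 62%)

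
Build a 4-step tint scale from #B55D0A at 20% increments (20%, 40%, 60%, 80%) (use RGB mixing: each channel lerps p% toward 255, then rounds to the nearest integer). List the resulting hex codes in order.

#C47D3B, #D39E6C, #E1BE9D, #F0DFCE

#B55D0A is rgb(181, 93, 10).
20%: (181 + 14.8 = 195.8→196, 93 + 32.4 = 125.4→125, 10 + 49 = 59→59) → #C47D3B
40%: (181 + 29.6 = 210.6→211, 93 + 64.8 = 157.8→158, 10 + 98 = 108→108) → #D39E6C
60%: (181 + 44.4 = 225.4→225, 93 + 97.2 = 190.2→190, 10 + 147 = 157→157) → #E1BE9D
80%: (181 + 59.2 = 240.2→240, 93 + 129.6 = 222.6→223, 10 + 196 = 206→206) → #F0DFCE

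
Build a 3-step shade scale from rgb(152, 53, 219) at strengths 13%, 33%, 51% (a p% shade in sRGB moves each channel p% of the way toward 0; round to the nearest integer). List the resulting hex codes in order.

#842EBF, #662493, #4A1A6B

13%: (152 − 19.76 = 132.24→132, 53 − 6.89 = 46.11→46, 219 − 28.47 = 190.53→191) → #842EBF
33%: (152 − 50.16 = 101.84→102, 53 − 17.49 = 35.51→36, 219 − 72.27 = 146.73→147) → #662493
51%: (152 − 77.52 = 74.48→74, 53 − 27.03 = 25.97→26, 219 − 111.69 = 107.31→107) → #4A1A6B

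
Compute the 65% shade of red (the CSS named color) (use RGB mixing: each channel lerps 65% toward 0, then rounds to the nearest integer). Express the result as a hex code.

#590000

CSS red is rgb(255, 0, 0).
Per channel, c → c + 0.65(0 − c):
  R: 255 + 0.65×(0−255) = 255 − 165.75 = 89.25 → 89
  G: 0 + 0.65×(0−0) = 0 + 0 = 0 → 0
  B: 0 + 0.65×(0−0) = 0 + 0 = 0 → 0
rgb(89, 0, 0) = #590000.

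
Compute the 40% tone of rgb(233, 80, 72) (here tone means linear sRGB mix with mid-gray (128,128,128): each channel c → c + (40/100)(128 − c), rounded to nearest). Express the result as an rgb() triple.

rgb(191, 99, 94)

Per channel, c → c + 0.4(128 − c):
  R: 233 + 0.4×(128−233) = 233 − 42 = 191 → 191
  G: 80 + 19.2 = 99.2 → 99
  B: 72 + 0.4×(128−72) = 72 + 22.4 = 94.4 → 94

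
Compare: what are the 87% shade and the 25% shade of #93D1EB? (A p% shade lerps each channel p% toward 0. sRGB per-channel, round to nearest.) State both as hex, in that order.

#131B1F, #6E9DB0

#93D1EB is rgb(147, 209, 235).
87% shade:
  R: 147 + 0.87×(0−147) = 147 − 127.89 = 19.11 → 19
  G: 209 + 0.87×(0−209) = 209 − 181.83 = 27.17 → 27
  B: 235 + 0.87×(0−235) = 235 − 204.45 = 30.55 → 31
  → #131B1F
25% shade:
  R: 147 + 0.25×(0−147) = 147 − 36.75 = 110.25 → 110
  G: 209 + 0.25×(0−209) = 209 − 52.25 = 156.75 → 157
  B: 235 − 58.75 = 176.25 → 176
  → #6E9DB0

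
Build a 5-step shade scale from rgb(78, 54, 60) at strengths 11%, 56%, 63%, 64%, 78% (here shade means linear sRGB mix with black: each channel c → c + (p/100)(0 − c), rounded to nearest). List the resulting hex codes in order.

11%: (78 − 8.58 = 69.42→69, 54 − 5.94 = 48.06→48, 60 − 6.6 = 53.4→53) → #453035
56%: (78 − 43.68 = 34.32→34, 54 − 30.24 = 23.76→24, 60 − 33.6 = 26.4→26) → #22181a
63%: (78 − 49.14 = 28.86→29, 54 − 34.02 = 19.98→20, 60 − 37.8 = 22.2→22) → #1d1416
64%: (78 − 49.92 = 28.08→28, 54 − 34.56 = 19.44→19, 60 − 38.4 = 21.6→22) → #1c1316
78%: (78 − 60.84 = 17.16→17, 54 − 42.12 = 11.88→12, 60 − 46.8 = 13.2→13) → #110c0d

#453035, #22181a, #1d1416, #1c1316, #110c0d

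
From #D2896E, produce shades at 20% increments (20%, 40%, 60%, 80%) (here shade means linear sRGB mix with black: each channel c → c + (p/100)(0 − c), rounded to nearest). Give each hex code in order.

#D2896E is rgb(210, 137, 110).
20%: (210 − 42 = 168→168, 137 − 27.4 = 109.6→110, 110 − 22 = 88→88) → #A86E58
40%: (210 − 84 = 126→126, 137 − 54.8 = 82.2→82, 110 − 44 = 66→66) → #7E5242
60%: (210 − 126 = 84→84, 137 − 82.2 = 54.8→55, 110 − 66 = 44→44) → #54372C
80%: (210 − 168 = 42→42, 137 − 109.6 = 27.4→27, 110 − 88 = 22→22) → #2A1B16

#A86E58, #7E5242, #54372C, #2A1B16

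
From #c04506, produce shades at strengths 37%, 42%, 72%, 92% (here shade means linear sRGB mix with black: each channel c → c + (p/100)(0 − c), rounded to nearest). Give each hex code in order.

#792b04, #6f2803, #361302, #0f0600

#c04506 is rgb(192, 69, 6).
37%: (192 − 71.04 = 120.96→121, 69 − 25.53 = 43.47→43, 6 − 2.22 = 3.78→4) → #792b04
42%: (192 − 80.64 = 111.36→111, 69 − 28.98 = 40.02→40, 6 − 2.52 = 3.48→3) → #6f2803
72%: (192 − 138.24 = 53.76→54, 69 − 49.68 = 19.32→19, 6 − 4.32 = 1.68→2) → #361302
92%: (192 − 176.64 = 15.36→15, 69 − 63.48 = 5.52→6, 6 − 5.52 = 0.48→0) → #0f0600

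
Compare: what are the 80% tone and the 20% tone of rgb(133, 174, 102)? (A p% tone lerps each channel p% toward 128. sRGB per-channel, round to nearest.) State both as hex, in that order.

#81897B, #84A56B

80% tone:
  R: 133 + 0.8×(128−133) = 133 − 4 = 129 → 129
  G: 174 − 36.8 = 137.2 → 137
  B: 102 + 0.8×(128−102) = 102 + 20.8 = 122.8 → 123
  → #81897B
20% tone:
  R: 133 + 0.2×(128−133) = 133 − 1 = 132 → 132
  G: 174 − 9.2 = 164.8 → 165
  B: 102 + 0.2×(128−102) = 102 + 5.2 = 107.2 → 107
  → #84A56B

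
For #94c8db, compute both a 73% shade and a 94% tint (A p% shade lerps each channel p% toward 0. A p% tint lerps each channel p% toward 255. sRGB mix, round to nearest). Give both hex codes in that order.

#28363b, #f9fcfd

#94c8db is rgb(148, 200, 219).
73% shade:
  R: 148 + 0.73×(0−148) = 148 − 108.04 = 39.96 → 40
  G: 200 + 0.73×(0−200) = 200 − 146 = 54 → 54
  B: 219 − 159.87 = 59.13 → 59
  → #28363b
94% tint:
  R: 148 + 100.58 = 248.58 → 249
  G: 200 + 51.7 = 251.7 → 252
  B: 219 + 33.84 = 252.84 → 253
  → #f9fcfd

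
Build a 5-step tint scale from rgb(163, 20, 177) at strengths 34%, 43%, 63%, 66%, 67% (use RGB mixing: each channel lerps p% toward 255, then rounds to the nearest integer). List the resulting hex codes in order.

#c264cc, #cb79d3, #dda8e2, #e0afe4, #e1b1e5

34%: (163 + 31.28 = 194.28→194, 20 + 79.9 = 99.9→100, 177 + 26.52 = 203.52→204) → #c264cc
43%: (163 + 39.56 = 202.56→203, 20 + 101.05 = 121.05→121, 177 + 33.54 = 210.54→211) → #cb79d3
63%: (163 + 57.96 = 220.96→221, 20 + 148.05 = 168.05→168, 177 + 49.14 = 226.14→226) → #dda8e2
66%: (163 + 60.72 = 223.72→224, 20 + 155.1 = 175.1→175, 177 + 51.48 = 228.48→228) → #e0afe4
67%: (163 + 61.64 = 224.64→225, 20 + 157.45 = 177.45→177, 177 + 52.26 = 229.26→229) → #e1b1e5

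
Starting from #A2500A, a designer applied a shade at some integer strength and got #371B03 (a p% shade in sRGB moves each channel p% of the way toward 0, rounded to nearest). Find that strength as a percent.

66%

#A2500A is rgb(162, 80, 10); #371B03 is rgb(55, 27, 3).
On the R channel (widest range): 55 ≈ 162 + (p/100)(0 − 162), so p ≈ 100×(55 − 162)/(0 − 162) = -10700/-162 = 66.05.
p = 66 reproduces all three channels after rounding.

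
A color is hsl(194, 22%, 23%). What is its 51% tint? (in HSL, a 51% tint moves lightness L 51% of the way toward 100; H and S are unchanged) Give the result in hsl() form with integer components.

L moves 51% from 23 toward 100: 23 + 39.27 = 62.27 → 62.
H and S are unchanged.

hsl(194, 22%, 62%)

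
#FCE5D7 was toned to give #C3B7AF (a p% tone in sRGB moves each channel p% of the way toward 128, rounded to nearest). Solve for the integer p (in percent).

46%

#FCE5D7 is rgb(252, 229, 215); #C3B7AF is rgb(195, 183, 175).
On the R channel (widest range): 195 ≈ 252 + (p/100)(128 − 252), so p ≈ 100×(195 − 252)/(128 − 252) = -5700/-124 = 45.97.
p = 46 reproduces all three channels after rounding.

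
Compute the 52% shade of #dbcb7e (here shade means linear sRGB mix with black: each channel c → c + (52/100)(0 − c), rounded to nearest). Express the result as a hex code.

#69613c

#dbcb7e is rgb(219, 203, 126).
Per channel, c → c + 0.52(0 − c):
  R: 219 − 113.88 = 105.12 → 105
  G: 203 + 0.52×(0−203) = 203 − 105.56 = 97.44 → 97
  B: 126 + 0.52×(0−126) = 126 − 65.52 = 60.48 → 60
rgb(105, 97, 60) = #69613c.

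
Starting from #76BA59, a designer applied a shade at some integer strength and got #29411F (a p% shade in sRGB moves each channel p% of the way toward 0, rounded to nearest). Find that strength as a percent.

#76BA59 is rgb(118, 186, 89); #29411F is rgb(41, 65, 31).
On the G channel (widest range): 65 ≈ 186 + (p/100)(0 − 186), so p ≈ 100×(65 − 186)/(0 − 186) = -12100/-186 = 65.05.
p = 65 reproduces all three channels after rounding.

65%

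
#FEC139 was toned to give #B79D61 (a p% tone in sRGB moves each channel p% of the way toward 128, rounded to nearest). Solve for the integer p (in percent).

#FEC139 is rgb(254, 193, 57); #B79D61 is rgb(183, 157, 97).
On the R channel (widest range): 183 ≈ 254 + (p/100)(128 − 254), so p ≈ 100×(183 − 254)/(128 − 254) = -7100/-126 = 56.35.
p = 56 reproduces all three channels after rounding.

56%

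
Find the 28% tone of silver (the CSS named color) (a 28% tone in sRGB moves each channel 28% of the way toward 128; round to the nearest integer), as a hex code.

#aeaeae

CSS silver is rgb(192, 192, 192).
A 28% tone moves each channel 28% toward 128:
  R: 192 + 0.28×(128−192) = 192 − 17.92 = 174.08 → 174
  G: 192 + 0.28×(128−192) = 192 − 17.92 = 174.08 → 174
  B: 192 + 0.28×(128−192) = 192 − 17.92 = 174.08 → 174
rgb(174, 174, 174) = #aeaeae.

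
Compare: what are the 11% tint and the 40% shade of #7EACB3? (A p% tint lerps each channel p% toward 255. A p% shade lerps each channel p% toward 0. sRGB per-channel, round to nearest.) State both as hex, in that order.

#8CB5BB, #4C676B

#7EACB3 is rgb(126, 172, 179).
11% tint:
  R: 126 + 0.11×(255−126) = 126 + 14.19 = 140.19 → 140
  G: 172 + 0.11×(255−172) = 172 + 9.13 = 181.13 → 181
  B: 179 + 8.36 = 187.36 → 187
  → #8CB5BB
40% shade:
  R: 126 + 0.4×(0−126) = 126 − 50.4 = 75.6 → 76
  G: 172 − 68.8 = 103.2 → 103
  B: 179 + 0.4×(0−179) = 179 − 71.6 = 107.4 → 107
  → #4C676B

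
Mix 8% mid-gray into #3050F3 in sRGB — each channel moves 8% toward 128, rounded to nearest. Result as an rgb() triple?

#3050F3 is rgb(48, 80, 243).
Per channel, c → c + 0.08(128 − c):
  R: 48 + 0.08×(128−48) = 48 + 6.4 = 54.4 → 54
  G: 80 + 0.08×(128−80) = 80 + 3.84 = 83.84 → 84
  B: 243 + 0.08×(128−243) = 243 − 9.2 = 233.8 → 234

rgb(54, 84, 234)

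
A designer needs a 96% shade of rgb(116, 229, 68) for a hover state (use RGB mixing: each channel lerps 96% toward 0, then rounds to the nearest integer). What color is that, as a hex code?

A 96% shade moves each channel 96% toward 0:
  R: 116 − 111.36 = 4.64 → 5
  G: 229 − 219.84 = 9.16 → 9
  B: 68 + 0.96×(0−68) = 68 − 65.28 = 2.72 → 3
rgb(5, 9, 3) = #050903.

#050903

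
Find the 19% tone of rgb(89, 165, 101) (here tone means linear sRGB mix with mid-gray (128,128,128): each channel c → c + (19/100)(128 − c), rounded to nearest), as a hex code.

Lerp each channel 19% toward 128:
  R: 89 + 7.41 = 96.41 → 96
  G: 165 + 0.19×(128−165) = 165 − 7.03 = 157.97 → 158
  B: 101 + 5.13 = 106.13 → 106
rgb(96, 158, 106) = #609e6a.

#609e6a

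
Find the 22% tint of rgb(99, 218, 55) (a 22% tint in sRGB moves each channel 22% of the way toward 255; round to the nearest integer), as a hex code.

#85E263

Per channel, c → c + 0.22(255 − c):
  R: 99 + 0.22×(255−99) = 99 + 34.32 = 133.32 → 133
  G: 218 + 0.22×(255−218) = 218 + 8.14 = 226.14 → 226
  B: 55 + 0.22×(255−55) = 55 + 44 = 99 → 99
rgb(133, 226, 99) = #85E263.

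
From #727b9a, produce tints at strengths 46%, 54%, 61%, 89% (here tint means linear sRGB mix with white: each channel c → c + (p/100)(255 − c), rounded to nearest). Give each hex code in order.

#727b9a is rgb(114, 123, 154).
46%: (114 + 64.86 = 178.86→179, 123 + 60.72 = 183.72→184, 154 + 46.46 = 200.46→200) → #b3b8c8
54%: (114 + 76.14 = 190.14→190, 123 + 71.28 = 194.28→194, 154 + 54.54 = 208.54→209) → #bec2d1
61%: (114 + 86.01 = 200.01→200, 123 + 80.52 = 203.52→204, 154 + 61.61 = 215.61→216) → #c8ccd8
89%: (114 + 125.49 = 239.49→239, 123 + 117.48 = 240.48→240, 154 + 89.89 = 243.89→244) → #eff0f4

#b3b8c8, #bec2d1, #c8ccd8, #eff0f4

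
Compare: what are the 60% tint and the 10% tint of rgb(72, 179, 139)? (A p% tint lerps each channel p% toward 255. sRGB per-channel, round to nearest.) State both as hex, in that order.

60% tint:
  R: 72 + 109.8 = 181.8 → 182
  G: 179 + 0.6×(255−179) = 179 + 45.6 = 224.6 → 225
  B: 139 + 69.6 = 208.6 → 209
  → #B6E1D1
10% tint:
  R: 72 + 18.3 = 90.3 → 90
  G: 179 + 0.1×(255−179) = 179 + 7.6 = 186.6 → 187
  B: 139 + 11.6 = 150.6 → 151
  → #5ABB97

#B6E1D1, #5ABB97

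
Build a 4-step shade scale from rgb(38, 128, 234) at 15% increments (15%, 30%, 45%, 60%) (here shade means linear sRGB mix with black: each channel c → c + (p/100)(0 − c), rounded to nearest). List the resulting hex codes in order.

15%: (38 − 5.7 = 32.3→32, 128 − 19.2 = 108.8→109, 234 − 35.1 = 198.9→199) → #206DC7
30%: (38 − 11.4 = 26.6→27, 128 − 38.4 = 89.6→90, 234 − 70.2 = 163.8→164) → #1B5AA4
45%: (38 − 17.1 = 20.9→21, 128 − 57.6 = 70.4→70, 234 − 105.3 = 128.7→129) → #154681
60%: (38 − 22.8 = 15.2→15, 128 − 76.8 = 51.2→51, 234 − 140.4 = 93.6→94) → #0F335E

#206DC7, #1B5AA4, #154681, #0F335E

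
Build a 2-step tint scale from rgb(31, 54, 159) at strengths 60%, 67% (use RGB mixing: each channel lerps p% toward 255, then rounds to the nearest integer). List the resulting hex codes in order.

60%: (31 + 134.4 = 165.4→165, 54 + 120.6 = 174.6→175, 159 + 57.6 = 216.6→217) → #a5afd9
67%: (31 + 150.08 = 181.08→181, 54 + 134.67 = 188.67→189, 159 + 64.32 = 223.32→223) → #b5bddf

#a5afd9, #b5bddf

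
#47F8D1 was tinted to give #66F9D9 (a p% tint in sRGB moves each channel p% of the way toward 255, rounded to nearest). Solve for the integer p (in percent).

#47F8D1 is rgb(71, 248, 209); #66F9D9 is rgb(102, 249, 217).
On the R channel (widest range): 102 ≈ 71 + (p/100)(255 − 71), so p ≈ 100×(102 − 71)/(255 − 71) = 3100/184 = 16.85.
p = 17 reproduces all three channels after rounding.

17%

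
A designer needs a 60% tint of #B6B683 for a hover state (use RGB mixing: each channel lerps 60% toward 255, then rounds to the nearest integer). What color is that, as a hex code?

#B6B683 is rgb(182, 182, 131).
A 60% tint moves each channel 60% toward 255:
  R: 182 + 43.8 = 225.8 → 226
  G: 182 + 43.8 = 225.8 → 226
  B: 131 + 0.6×(255−131) = 131 + 74.4 = 205.4 → 205
rgb(226, 226, 205) = #E2E2CD.

#E2E2CD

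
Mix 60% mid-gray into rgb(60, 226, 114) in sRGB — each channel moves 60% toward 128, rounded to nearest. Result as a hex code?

Per channel, c → c + 0.6(128 − c):
  R: 60 + 0.6×(128−60) = 60 + 40.8 = 100.8 → 101
  G: 226 − 58.8 = 167.2 → 167
  B: 114 + 0.6×(128−114) = 114 + 8.4 = 122.4 → 122
rgb(101, 167, 122) = #65A77A.

#65A77A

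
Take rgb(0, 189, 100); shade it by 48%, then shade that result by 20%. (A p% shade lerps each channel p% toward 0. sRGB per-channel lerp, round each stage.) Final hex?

#004e2a

Per channel, c → c + 0.48(0 − c):
  R: 0 + 0.48×(0−0) = 0 + 0 = 0 → 0
  G: 189 − 90.72 = 98.28 → 98
  B: 100 + 0.48×(0−100) = 100 − 48 = 52 → 52
After the shade: rgb(0, 98, 52) = #006234.
A 20% shade moves each channel 20% toward 0:
  R: 0 + 0.2×(0−0) = 0 + 0 = 0 → 0
  G: 98 + 0.2×(0−98) = 98 − 19.6 = 78.4 → 78
  B: 52 + 0.2×(0−52) = 52 − 10.4 = 41.6 → 42
rgb(0, 78, 42) = #004e2a.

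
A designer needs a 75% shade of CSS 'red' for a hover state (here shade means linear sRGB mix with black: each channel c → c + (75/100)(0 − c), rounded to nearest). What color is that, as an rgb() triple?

rgb(64, 0, 0)

CSS red is rgb(255, 0, 0).
Lerp each channel 75% toward 0:
  R: 255 − 191.25 = 63.75 → 64
  G: 0 + 0.75×(0−0) = 0 + 0 = 0 → 0
  B: 0 + 0.75×(0−0) = 0 + 0 = 0 → 0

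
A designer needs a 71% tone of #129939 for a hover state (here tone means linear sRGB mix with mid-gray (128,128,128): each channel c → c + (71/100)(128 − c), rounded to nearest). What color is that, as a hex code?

#129939 is rgb(18, 153, 57).
Per channel, c → c + 0.71(128 − c):
  R: 18 + 0.71×(128−18) = 18 + 78.1 = 96.1 → 96
  G: 153 + 0.71×(128−153) = 153 − 17.75 = 135.25 → 135
  B: 57 + 50.41 = 107.41 → 107
rgb(96, 135, 107) = #60876B.

#60876B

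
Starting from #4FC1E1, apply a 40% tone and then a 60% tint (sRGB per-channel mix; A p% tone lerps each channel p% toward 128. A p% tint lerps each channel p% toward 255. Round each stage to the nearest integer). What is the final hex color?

#4FC1E1 is rgb(79, 193, 225).
A 40% tone moves each channel 40% toward 128:
  R: 79 + 0.4×(128−79) = 79 + 19.6 = 98.6 → 99
  G: 193 + 0.4×(128−193) = 193 − 26 = 167 → 167
  B: 225 + 0.4×(128−225) = 225 − 38.8 = 186.2 → 186
After the tone: rgb(99, 167, 186) = #63A7BA.
Per channel, c → c + 0.6(255 − c):
  R: 99 + 93.6 = 192.6 → 193
  G: 167 + 52.8 = 219.8 → 220
  B: 186 + 0.6×(255−186) = 186 + 41.4 = 227.4 → 227
rgb(193, 220, 227) = #C1DCE3.

#C1DCE3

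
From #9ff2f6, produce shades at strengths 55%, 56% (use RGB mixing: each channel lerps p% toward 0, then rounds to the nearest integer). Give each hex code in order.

#9ff2f6 is rgb(159, 242, 246).
55%: (159 − 87.45 = 71.55→72, 242 − 133.1 = 108.9→109, 246 − 135.3 = 110.7→111) → #486d6f
56%: (159 − 89.04 = 69.96→70, 242 − 135.52 = 106.48→106, 246 − 137.76 = 108.24→108) → #466a6c

#486d6f, #466a6c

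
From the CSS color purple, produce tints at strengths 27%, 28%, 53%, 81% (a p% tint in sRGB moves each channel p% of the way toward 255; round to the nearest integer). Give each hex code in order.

#A245A2, #A447A4, #C387C3, #E7CFE7

CSS purple is rgb(128, 0, 128).
27%: (128 + 34.29 = 162.29→162, 0 + 68.85 = 68.85→69, 128 + 34.29 = 162.29→162) → #A245A2
28%: (128 + 35.56 = 163.56→164, 0 + 71.4 = 71.4→71, 128 + 35.56 = 163.56→164) → #A447A4
53%: (128 + 67.31 = 195.31→195, 0 + 135.15 = 135.15→135, 128 + 67.31 = 195.31→195) → #C387C3
81%: (128 + 102.87 = 230.87→231, 0 + 206.55 = 206.55→207, 128 + 102.87 = 230.87→231) → #E7CFE7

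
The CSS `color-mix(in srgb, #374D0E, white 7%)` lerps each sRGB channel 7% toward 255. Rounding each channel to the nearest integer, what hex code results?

#45591F

#374D0E is rgb(55, 77, 14).
Lerp each channel 7% toward 255:
  R: 55 + 14 = 69 → 69
  G: 77 + 12.46 = 89.46 → 89
  B: 14 + 0.07×(255−14) = 14 + 16.87 = 30.87 → 31
rgb(69, 89, 31) = #45591F.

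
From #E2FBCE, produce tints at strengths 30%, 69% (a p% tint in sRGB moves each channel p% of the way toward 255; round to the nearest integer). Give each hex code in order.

#EBFCDD, #F6FEF0

#E2FBCE is rgb(226, 251, 206).
30%: (226 + 8.7 = 234.7→235, 251 + 1.2 = 252.2→252, 206 + 14.7 = 220.7→221) → #EBFCDD
69%: (226 + 20.01 = 246.01→246, 251 + 2.76 = 253.76→254, 206 + 33.81 = 239.81→240) → #F6FEF0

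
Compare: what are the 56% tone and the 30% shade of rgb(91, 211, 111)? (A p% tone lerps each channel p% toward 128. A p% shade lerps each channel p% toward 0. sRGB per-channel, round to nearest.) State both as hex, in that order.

#70a579, #40944e

56% tone:
  R: 91 + 0.56×(128−91) = 91 + 20.72 = 111.72 → 112
  G: 211 − 46.48 = 164.52 → 165
  B: 111 + 9.52 = 120.52 → 121
  → #70a579
30% shade:
  R: 91 + 0.3×(0−91) = 91 − 27.3 = 63.7 → 64
  G: 211 − 63.3 = 147.7 → 148
  B: 111 − 33.3 = 77.7 → 78
  → #40944e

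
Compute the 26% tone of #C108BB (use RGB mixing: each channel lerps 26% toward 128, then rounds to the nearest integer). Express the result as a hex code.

#C108BB is rgb(193, 8, 187).
Lerp each channel 26% toward 128:
  R: 193 + 0.26×(128−193) = 193 − 16.9 = 176.1 → 176
  G: 8 + 0.26×(128−8) = 8 + 31.2 = 39.2 → 39
  B: 187 − 15.34 = 171.66 → 172
rgb(176, 39, 172) = #B027AC.

#B027AC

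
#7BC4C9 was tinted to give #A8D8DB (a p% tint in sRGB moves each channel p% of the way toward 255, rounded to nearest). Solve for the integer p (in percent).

34%

#7BC4C9 is rgb(123, 196, 201); #A8D8DB is rgb(168, 216, 219).
On the R channel (widest range): 168 ≈ 123 + (p/100)(255 − 123), so p ≈ 100×(168 − 123)/(255 − 123) = 4500/132 = 34.09.
p = 34 reproduces all three channels after rounding.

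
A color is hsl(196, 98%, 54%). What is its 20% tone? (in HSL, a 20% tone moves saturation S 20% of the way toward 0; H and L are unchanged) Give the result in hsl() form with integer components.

hsl(196, 78%, 54%)

S moves 20% from 98 toward 0: 98 − 19.6 = 78.4 → 78.
H and L are unchanged.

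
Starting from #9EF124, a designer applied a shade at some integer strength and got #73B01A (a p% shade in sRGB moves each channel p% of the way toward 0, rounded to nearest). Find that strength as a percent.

27%

#9EF124 is rgb(158, 241, 36); #73B01A is rgb(115, 176, 26).
On the G channel (widest range): 176 ≈ 241 + (p/100)(0 − 241), so p ≈ 100×(176 − 241)/(0 − 241) = -6500/-241 = 26.97.
p = 27 reproduces all three channels after rounding.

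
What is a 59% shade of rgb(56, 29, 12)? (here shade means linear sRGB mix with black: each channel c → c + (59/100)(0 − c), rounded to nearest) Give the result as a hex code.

#170c05

A 59% shade moves each channel 59% toward 0:
  R: 56 − 33.04 = 22.96 → 23
  G: 29 − 17.11 = 11.89 → 12
  B: 12 + 0.59×(0−12) = 12 − 7.08 = 4.92 → 5
rgb(23, 12, 5) = #170c05.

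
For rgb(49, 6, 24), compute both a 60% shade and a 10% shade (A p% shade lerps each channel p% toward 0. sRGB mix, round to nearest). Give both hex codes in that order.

60% shade:
  R: 49 + 0.6×(0−49) = 49 − 29.4 = 19.6 → 20
  G: 6 + 0.6×(0−6) = 6 − 3.6 = 2.4 → 2
  B: 24 − 14.4 = 9.6 → 10
  → #14020a
10% shade:
  R: 49 − 4.9 = 44.1 → 44
  G: 6 + 0.1×(0−6) = 6 − 0.6 = 5.4 → 5
  B: 24 − 2.4 = 21.6 → 22
  → #2c0516

#14020a, #2c0516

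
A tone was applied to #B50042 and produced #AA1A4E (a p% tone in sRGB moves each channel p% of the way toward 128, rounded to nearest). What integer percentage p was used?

#B50042 is rgb(181, 0, 66); #AA1A4E is rgb(170, 26, 78).
On the G channel (widest range): 26 ≈ 0 + (p/100)(128 − 0), so p ≈ 100×(26 − 0)/(128 − 0) = 2600/128 = 20.31.
p = 20 reproduces all three channels after rounding.

20%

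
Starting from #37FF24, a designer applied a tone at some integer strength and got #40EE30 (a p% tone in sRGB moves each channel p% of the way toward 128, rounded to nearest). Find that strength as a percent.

13%

#37FF24 is rgb(55, 255, 36); #40EE30 is rgb(64, 238, 48).
On the G channel (widest range): 238 ≈ 255 + (p/100)(128 − 255), so p ≈ 100×(238 − 255)/(128 − 255) = -1700/-127 = 13.39.
p = 13 reproduces all three channels after rounding.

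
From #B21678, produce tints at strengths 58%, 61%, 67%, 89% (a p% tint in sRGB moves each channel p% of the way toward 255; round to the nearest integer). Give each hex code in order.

#B21678 is rgb(178, 22, 120).
58%: (178 + 44.66 = 222.66→223, 22 + 135.14 = 157.14→157, 120 + 78.3 = 198.3→198) → #DF9DC6
61%: (178 + 46.97 = 224.97→225, 22 + 142.13 = 164.13→164, 120 + 82.35 = 202.35→202) → #E1A4CA
67%: (178 + 51.59 = 229.59→230, 22 + 156.11 = 178.11→178, 120 + 90.45 = 210.45→210) → #E6B2D2
89%: (178 + 68.53 = 246.53→247, 22 + 207.37 = 229.37→229, 120 + 120.15 = 240.15→240) → #F7E5F0

#DF9DC6, #E1A4CA, #E6B2D2, #F7E5F0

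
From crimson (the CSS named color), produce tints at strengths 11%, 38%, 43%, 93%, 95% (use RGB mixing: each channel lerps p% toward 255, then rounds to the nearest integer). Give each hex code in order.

#E02E51, #E96D86, #EB7990, #FDEFF1, #FDF3F5

CSS crimson is rgb(220, 20, 60).
11%: (220 + 3.85 = 223.85→224, 20 + 25.85 = 45.85→46, 60 + 21.45 = 81.45→81) → #E02E51
38%: (220 + 13.3 = 233.3→233, 20 + 89.3 = 109.3→109, 60 + 74.1 = 134.1→134) → #E96D86
43%: (220 + 15.05 = 235.05→235, 20 + 101.05 = 121.05→121, 60 + 83.85 = 143.85→144) → #EB7990
93%: (220 + 32.55 = 252.55→253, 20 + 218.55 = 238.55→239, 60 + 181.35 = 241.35→241) → #FDEFF1
95%: (220 + 33.25 = 253.25→253, 20 + 223.25 = 243.25→243, 60 + 185.25 = 245.25→245) → #FDF3F5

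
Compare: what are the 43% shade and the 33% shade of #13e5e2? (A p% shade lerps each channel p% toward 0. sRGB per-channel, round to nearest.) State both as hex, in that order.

#0b8381, #0d9997

#13e5e2 is rgb(19, 229, 226).
43% shade:
  R: 19 + 0.43×(0−19) = 19 − 8.17 = 10.83 → 11
  G: 229 + 0.43×(0−229) = 229 − 98.47 = 130.53 → 131
  B: 226 − 97.18 = 128.82 → 129
  → #0b8381
33% shade:
  R: 19 + 0.33×(0−19) = 19 − 6.27 = 12.73 → 13
  G: 229 − 75.57 = 153.43 → 153
  B: 226 + 0.33×(0−226) = 226 − 74.58 = 151.42 → 151
  → #0d9997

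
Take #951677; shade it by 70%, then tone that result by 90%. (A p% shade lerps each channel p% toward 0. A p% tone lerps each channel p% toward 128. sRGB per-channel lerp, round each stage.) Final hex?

#787477

#951677 is rgb(149, 22, 119).
Lerp each channel 70% toward 0:
  R: 149 − 104.3 = 44.7 → 45
  G: 22 − 15.4 = 6.6 → 7
  B: 119 + 0.7×(0−119) = 119 − 83.3 = 35.7 → 36
After the shade: rgb(45, 7, 36) = #2d0724.
Per channel, c → c + 0.9(128 − c):
  R: 45 + 74.7 = 119.7 → 120
  G: 7 + 0.9×(128−7) = 7 + 108.9 = 115.9 → 116
  B: 36 + 82.8 = 118.8 → 119
rgb(120, 116, 119) = #787477.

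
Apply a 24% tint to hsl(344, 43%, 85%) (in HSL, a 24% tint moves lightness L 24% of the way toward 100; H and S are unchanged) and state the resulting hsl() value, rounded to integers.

L moves 24% from 85 toward 100: 85 + 3.6 = 88.6 → 89.
H and S are unchanged.

hsl(344, 43%, 89%)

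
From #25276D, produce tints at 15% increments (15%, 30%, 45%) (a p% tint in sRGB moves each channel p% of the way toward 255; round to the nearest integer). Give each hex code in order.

#25276D is rgb(37, 39, 109).
15%: (37 + 32.7 = 69.7→70, 39 + 32.4 = 71.4→71, 109 + 21.9 = 130.9→131) → #464783
30%: (37 + 65.4 = 102.4→102, 39 + 64.8 = 103.8→104, 109 + 43.8 = 152.8→153) → #666899
45%: (37 + 98.1 = 135.1→135, 39 + 97.2 = 136.2→136, 109 + 65.7 = 174.7→175) → #8788AF

#464783, #666899, #8788AF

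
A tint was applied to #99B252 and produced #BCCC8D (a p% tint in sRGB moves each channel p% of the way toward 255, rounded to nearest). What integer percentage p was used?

#99B252 is rgb(153, 178, 82); #BCCC8D is rgb(188, 204, 141).
On the B channel (widest range): 141 ≈ 82 + (p/100)(255 − 82), so p ≈ 100×(141 − 82)/(255 − 82) = 5900/173 = 34.10.
p = 34 reproduces all three channels after rounding.

34%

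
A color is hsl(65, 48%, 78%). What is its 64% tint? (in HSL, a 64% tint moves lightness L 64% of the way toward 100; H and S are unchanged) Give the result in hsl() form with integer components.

hsl(65, 48%, 92%)

L moves 64% from 78 toward 100: 78 + 14.08 = 92.08 → 92.
H and S are unchanged.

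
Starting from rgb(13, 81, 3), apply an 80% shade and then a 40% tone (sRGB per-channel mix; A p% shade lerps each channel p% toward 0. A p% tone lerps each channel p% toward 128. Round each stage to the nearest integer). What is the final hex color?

An 80% shade moves each channel 80% toward 0:
  R: 13 − 10.4 = 2.6 → 3
  G: 81 + 0.8×(0−81) = 81 − 64.8 = 16.2 → 16
  B: 3 + 0.8×(0−3) = 3 − 2.4 = 0.6 → 1
After the shade: rgb(3, 16, 1) = #031001.
Per channel, c → c + 0.4(128 − c):
  R: 3 + 0.4×(128−3) = 3 + 50 = 53 → 53
  G: 16 + 0.4×(128−16) = 16 + 44.8 = 60.8 → 61
  B: 1 + 0.4×(128−1) = 1 + 50.8 = 51.8 → 52
rgb(53, 61, 52) = #353D34.

#353D34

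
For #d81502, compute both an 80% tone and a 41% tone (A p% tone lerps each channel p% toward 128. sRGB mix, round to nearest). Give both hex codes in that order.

#d81502 is rgb(216, 21, 2).
80% tone:
  R: 216 − 70.4 = 145.6 → 146
  G: 21 + 0.8×(128−21) = 21 + 85.6 = 106.6 → 107
  B: 2 + 100.8 = 102.8 → 103
  → #926b67
41% tone:
  R: 216 + 0.41×(128−216) = 216 − 36.08 = 179.92 → 180
  G: 21 + 43.87 = 64.87 → 65
  B: 2 + 0.41×(128−2) = 2 + 51.66 = 53.66 → 54
  → #b44136

#926b67, #b44136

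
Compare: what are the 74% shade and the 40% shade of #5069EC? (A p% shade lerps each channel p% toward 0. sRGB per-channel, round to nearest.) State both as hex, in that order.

#5069EC is rgb(80, 105, 236).
74% shade:
  R: 80 + 0.74×(0−80) = 80 − 59.2 = 20.8 → 21
  G: 105 + 0.74×(0−105) = 105 − 77.7 = 27.3 → 27
  B: 236 + 0.74×(0−236) = 236 − 174.64 = 61.36 → 61
  → #151B3D
40% shade:
  R: 80 − 32 = 48 → 48
  G: 105 − 42 = 63 → 63
  B: 236 + 0.4×(0−236) = 236 − 94.4 = 141.6 → 142
  → #303F8E

#151B3D, #303F8E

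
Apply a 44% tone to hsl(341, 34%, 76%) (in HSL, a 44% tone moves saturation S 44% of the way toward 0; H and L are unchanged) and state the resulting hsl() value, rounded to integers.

hsl(341, 19%, 76%)

S moves 44% from 34 toward 0: 34 − 14.96 = 19.04 → 19.
H and L are unchanged.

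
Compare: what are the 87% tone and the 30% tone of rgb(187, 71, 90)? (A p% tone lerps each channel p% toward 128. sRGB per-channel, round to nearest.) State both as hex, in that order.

87% tone:
  R: 187 + 0.87×(128−187) = 187 − 51.33 = 135.67 → 136
  G: 71 + 49.59 = 120.59 → 121
  B: 90 + 0.87×(128−90) = 90 + 33.06 = 123.06 → 123
  → #88797B
30% tone:
  R: 187 + 0.3×(128−187) = 187 − 17.7 = 169.3 → 169
  G: 71 + 0.3×(128−71) = 71 + 17.1 = 88.1 → 88
  B: 90 + 0.3×(128−90) = 90 + 11.4 = 101.4 → 101
  → #A95865

#88797B, #A95865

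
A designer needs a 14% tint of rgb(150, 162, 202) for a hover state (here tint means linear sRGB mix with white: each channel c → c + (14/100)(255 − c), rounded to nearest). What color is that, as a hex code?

#a5afd1

Lerp each channel 14% toward 255:
  R: 150 + 0.14×(255−150) = 150 + 14.7 = 164.7 → 165
  G: 162 + 0.14×(255−162) = 162 + 13.02 = 175.02 → 175
  B: 202 + 0.14×(255−202) = 202 + 7.42 = 209.42 → 209
rgb(165, 175, 209) = #a5afd1.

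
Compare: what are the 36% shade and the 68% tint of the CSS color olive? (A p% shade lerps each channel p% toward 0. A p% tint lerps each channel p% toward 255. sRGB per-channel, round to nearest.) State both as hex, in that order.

#525200, #D6D6AD

CSS olive is rgb(128, 128, 0).
36% shade:
  R: 128 + 0.36×(0−128) = 128 − 46.08 = 81.92 → 82
  G: 128 + 0.36×(0−128) = 128 − 46.08 = 81.92 → 82
  B: 0 + 0 = 0 → 0
  → #525200
68% tint:
  R: 128 + 0.68×(255−128) = 128 + 86.36 = 214.36 → 214
  G: 128 + 0.68×(255−128) = 128 + 86.36 = 214.36 → 214
  B: 0 + 0.68×(255−0) = 0 + 173.4 = 173.4 → 173
  → #D6D6AD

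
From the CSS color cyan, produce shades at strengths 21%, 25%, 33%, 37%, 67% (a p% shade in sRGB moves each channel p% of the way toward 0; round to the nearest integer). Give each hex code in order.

#00C9C9, #00BFBF, #00ABAB, #00A1A1, #005454

CSS cyan is rgb(0, 255, 255).
21%: (0→0, 255 − 53.55 = 201.45→201, 255 − 53.55 = 201.45→201) → #00C9C9
25%: (0→0, 255 − 63.75 = 191.25→191, 255 − 63.75 = 191.25→191) → #00BFBF
33%: (0→0, 255 − 84.15 = 170.85→171, 255 − 84.15 = 170.85→171) → #00ABAB
37%: (0→0, 255 − 94.35 = 160.65→161, 255 − 94.35 = 160.65→161) → #00A1A1
67%: (0→0, 255 − 170.85 = 84.15→84, 255 − 170.85 = 84.15→84) → #005454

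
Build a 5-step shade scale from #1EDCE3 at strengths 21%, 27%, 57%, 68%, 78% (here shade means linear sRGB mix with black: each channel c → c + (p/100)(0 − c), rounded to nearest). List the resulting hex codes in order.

#18AEB3, #16A1A6, #0D5F62, #0A4649, #073032

#1EDCE3 is rgb(30, 220, 227).
21%: (30 − 6.3 = 23.7→24, 220 − 46.2 = 173.8→174, 227 − 47.67 = 179.33→179) → #18AEB3
27%: (30 − 8.1 = 21.9→22, 220 − 59.4 = 160.6→161, 227 − 61.29 = 165.71→166) → #16A1A6
57%: (30 − 17.1 = 12.9→13, 220 − 125.4 = 94.6→95, 227 − 129.39 = 97.61→98) → #0D5F62
68%: (30 − 20.4 = 9.6→10, 220 − 149.6 = 70.4→70, 227 − 154.36 = 72.64→73) → #0A4649
78%: (30 − 23.4 = 6.6→7, 220 − 171.6 = 48.4→48, 227 − 177.06 = 49.94→50) → #073032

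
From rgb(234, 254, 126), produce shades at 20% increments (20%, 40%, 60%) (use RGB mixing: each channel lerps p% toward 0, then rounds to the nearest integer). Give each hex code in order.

20%: (234 − 46.8 = 187.2→187, 254 − 50.8 = 203.2→203, 126 − 25.2 = 100.8→101) → #bbcb65
40%: (234 − 93.6 = 140.4→140, 254 − 101.6 = 152.4→152, 126 − 50.4 = 75.6→76) → #8c984c
60%: (234 − 140.4 = 93.6→94, 254 − 152.4 = 101.6→102, 126 − 75.6 = 50.4→50) → #5e6632

#bbcb65, #8c984c, #5e6632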